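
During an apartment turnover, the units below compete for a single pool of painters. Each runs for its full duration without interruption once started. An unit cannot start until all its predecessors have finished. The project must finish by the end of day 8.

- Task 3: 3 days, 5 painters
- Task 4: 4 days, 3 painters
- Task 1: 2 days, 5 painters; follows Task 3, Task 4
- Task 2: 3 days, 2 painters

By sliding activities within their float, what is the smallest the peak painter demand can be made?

Early-start (Task 3@1, Task 4@1, Task 1@5, Task 2@1) gives peak 10: d1:10  d2:10  d3:10  d4:3  d5:5  d6:5  d7:0  d8:0.
Shift Task 2→4.
Schedule Task 3@1, Task 4@1, Task 1@5, Task 2@4: d1:8  d2:8  d3:8  d4:5  d5:7  d6:7  d7:0  d8:0 — peak 8.

8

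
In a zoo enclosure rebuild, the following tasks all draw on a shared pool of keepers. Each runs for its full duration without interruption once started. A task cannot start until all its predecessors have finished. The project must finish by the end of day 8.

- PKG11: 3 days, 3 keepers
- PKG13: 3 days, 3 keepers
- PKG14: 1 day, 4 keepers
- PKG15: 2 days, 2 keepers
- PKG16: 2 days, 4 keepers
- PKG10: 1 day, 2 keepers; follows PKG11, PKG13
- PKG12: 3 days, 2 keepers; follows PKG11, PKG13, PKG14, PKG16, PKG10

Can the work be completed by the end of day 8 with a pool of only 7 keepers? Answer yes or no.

Schedule PKG11@1, PKG13@2, PKG14@1, PKG15@6, PKG16@4, PKG10@5, PKG12@6: d1:7  d2:6  d3:6  d4:7  d5:6  d6:4  d7:4  d8:2 — peak 7 ≤ 7.

yes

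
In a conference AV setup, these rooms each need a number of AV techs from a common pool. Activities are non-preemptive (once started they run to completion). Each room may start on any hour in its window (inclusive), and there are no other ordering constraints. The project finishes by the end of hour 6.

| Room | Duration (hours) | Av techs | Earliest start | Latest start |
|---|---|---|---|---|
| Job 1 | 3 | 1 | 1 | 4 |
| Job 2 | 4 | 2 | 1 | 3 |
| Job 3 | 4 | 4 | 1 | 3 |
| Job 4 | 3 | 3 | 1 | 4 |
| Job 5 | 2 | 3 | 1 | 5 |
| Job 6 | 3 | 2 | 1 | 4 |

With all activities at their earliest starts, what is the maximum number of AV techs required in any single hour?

Early-start schedule: Job 1@1, Job 2@1, Job 3@1, Job 4@1, Job 5@1, Job 6@1.
Load per hour: hour 1: 15, hour 2: 15, hour 3: 12, hour 4: 6, hour 5: 0, hour 6: 0.
Peak is 15.

15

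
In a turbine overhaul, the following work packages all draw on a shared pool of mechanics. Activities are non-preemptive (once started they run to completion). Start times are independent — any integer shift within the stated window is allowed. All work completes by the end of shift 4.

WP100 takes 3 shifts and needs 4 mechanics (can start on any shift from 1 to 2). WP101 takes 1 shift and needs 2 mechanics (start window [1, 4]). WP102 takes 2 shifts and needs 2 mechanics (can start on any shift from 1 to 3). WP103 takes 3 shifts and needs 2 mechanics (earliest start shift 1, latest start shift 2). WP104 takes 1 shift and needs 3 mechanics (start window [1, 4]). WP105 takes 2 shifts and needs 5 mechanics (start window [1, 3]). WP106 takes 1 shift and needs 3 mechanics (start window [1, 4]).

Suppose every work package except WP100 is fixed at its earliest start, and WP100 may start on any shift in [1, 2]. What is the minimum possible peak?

WP100@1: s1:21  s2:13  s3:6  s4:0 → peak 21
WP100@2: s1:17  s2:13  s3:6  s4:4 → peak 17
Best is WP100@2, peak 17.

17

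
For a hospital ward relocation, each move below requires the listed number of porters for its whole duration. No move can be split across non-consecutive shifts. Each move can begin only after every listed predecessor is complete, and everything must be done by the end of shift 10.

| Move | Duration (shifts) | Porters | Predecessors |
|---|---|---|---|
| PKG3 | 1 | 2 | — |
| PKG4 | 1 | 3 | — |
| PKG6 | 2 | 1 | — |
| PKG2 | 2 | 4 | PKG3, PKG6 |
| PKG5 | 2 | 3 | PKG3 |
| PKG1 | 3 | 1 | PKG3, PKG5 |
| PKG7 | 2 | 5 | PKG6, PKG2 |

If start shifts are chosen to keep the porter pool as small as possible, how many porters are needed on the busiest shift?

Early-start (PKG3@1, PKG4@1, PKG6@1, PKG2@3, PKG5@2, PKG1@4, PKG7@5) gives peak 7: s1:6  s2:4  s3:7  s4:5  s5:6  s6:6  s7:0  s8:0  s9:0  s10:0.
Shift PKG6→2, PKG2→4, PKG7→7.
Schedule PKG3@1, PKG4@1, PKG6@2, PKG2@4, PKG5@2, PKG1@4, PKG7@7: s1:5  s2:4  s3:4  s4:5  s5:5  s6:1  s7:5  s8:5  s9:0  s10:0 — peak 5.

5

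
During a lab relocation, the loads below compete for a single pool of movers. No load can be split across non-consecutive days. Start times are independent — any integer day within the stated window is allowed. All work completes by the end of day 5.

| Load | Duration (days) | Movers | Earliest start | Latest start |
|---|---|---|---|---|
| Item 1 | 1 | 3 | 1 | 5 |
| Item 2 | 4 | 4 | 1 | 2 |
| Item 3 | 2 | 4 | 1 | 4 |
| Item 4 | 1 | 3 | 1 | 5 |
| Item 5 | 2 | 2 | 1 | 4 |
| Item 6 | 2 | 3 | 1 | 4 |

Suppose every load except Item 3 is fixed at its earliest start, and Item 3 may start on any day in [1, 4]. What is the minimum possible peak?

15

Item 3@1: d1:19  d2:13  d3:4  d4:4  d5:0 → peak 19
Item 3@2: d1:15  d2:13  d3:8  d4:4  d5:0 → peak 15
Item 3@3: d1:15  d2:9  d3:8  d4:8  d5:0 → peak 15
Item 3@4: d1:15  d2:9  d3:4  d4:8  d5:4 → peak 15
Best is Item 3@2, peak 15.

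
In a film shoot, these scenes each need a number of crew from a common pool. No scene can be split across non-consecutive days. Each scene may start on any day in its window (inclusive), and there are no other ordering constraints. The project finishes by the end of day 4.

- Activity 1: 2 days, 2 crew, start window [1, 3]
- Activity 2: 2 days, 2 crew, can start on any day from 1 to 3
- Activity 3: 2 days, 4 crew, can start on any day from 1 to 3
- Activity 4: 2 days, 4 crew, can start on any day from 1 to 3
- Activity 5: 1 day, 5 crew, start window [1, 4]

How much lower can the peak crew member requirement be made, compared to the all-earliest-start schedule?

Early-start peak: d1:17  d2:12  d3:0  d4:0 ⇒ 17.
Leveled (Activity 1@1, Activity 2@1, Activity 3@1, Activity 4@3, Activity 5@3): d1:8  d2:8  d3:9  d4:4 ⇒ 9.
Reduction 17 − 9 = 8.

8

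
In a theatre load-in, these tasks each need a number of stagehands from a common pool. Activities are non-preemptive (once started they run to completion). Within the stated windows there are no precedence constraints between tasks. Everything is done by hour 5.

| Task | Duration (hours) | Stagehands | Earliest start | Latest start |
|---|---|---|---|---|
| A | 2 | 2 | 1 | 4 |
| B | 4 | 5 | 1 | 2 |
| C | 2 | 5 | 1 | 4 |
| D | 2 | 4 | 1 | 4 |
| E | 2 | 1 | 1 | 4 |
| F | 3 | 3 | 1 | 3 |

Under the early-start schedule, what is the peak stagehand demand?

Early-start schedule: A@1, B@1, C@1, D@1, E@1, F@1.
Load per hour: hour 1: 20, hour 2: 20, hour 3: 8, hour 4: 5, hour 5: 0.
Peak is 20.

20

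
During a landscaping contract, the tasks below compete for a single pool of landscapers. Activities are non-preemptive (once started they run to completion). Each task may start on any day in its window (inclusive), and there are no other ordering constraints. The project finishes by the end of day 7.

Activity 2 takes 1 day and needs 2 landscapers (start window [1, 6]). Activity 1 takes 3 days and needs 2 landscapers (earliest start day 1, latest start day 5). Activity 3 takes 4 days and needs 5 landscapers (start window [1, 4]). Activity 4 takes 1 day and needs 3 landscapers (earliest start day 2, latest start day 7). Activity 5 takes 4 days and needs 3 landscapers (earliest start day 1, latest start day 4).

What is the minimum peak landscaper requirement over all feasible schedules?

Early-start (Activity 2@1, Activity 1@1, Activity 3@1, Activity 4@2, Activity 5@1) gives peak 13: d1:12  d2:13  d3:10  d4:8  d5:0  d6:0  d7:0.
Shift Activity 3→2, Activity 4→6, Activity 5→4.
Schedule Activity 2@1, Activity 1@1, Activity 3@2, Activity 4@6, Activity 5@4: d1:4  d2:7  d3:7  d4:8  d5:8  d6:6  d7:3 — peak 8.

8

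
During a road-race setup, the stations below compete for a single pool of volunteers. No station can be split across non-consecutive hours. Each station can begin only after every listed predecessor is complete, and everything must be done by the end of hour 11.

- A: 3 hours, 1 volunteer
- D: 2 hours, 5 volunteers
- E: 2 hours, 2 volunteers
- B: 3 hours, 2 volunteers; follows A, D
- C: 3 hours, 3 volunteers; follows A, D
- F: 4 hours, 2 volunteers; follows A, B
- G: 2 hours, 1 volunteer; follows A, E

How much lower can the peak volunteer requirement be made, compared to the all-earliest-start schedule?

Early-start peak: h1:8  h2:8  h3:1  h4:6  h5:6  h6:5  h7:2  h8:2  h9:2  h10:2  h11:0 ⇒ 8.
Leveled (A@1, D@1, E@3, B@4, C@5, F@7, G@5): h1:6  h2:6  h3:3  h4:4  h5:6  h6:6  h7:5  h8:2  h9:2  h10:2  h11:0 ⇒ 6.
Reduction 8 − 6 = 2.

2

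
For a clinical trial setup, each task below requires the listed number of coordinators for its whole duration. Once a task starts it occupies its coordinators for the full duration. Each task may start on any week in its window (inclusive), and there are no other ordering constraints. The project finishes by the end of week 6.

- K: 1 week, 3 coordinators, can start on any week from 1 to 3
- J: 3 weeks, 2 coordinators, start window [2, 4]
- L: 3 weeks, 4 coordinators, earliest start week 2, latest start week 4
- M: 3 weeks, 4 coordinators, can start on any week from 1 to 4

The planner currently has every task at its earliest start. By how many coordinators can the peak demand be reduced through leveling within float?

3

Early-start peak: w1:7  w2:10  w3:10  w4:6  w5:0  w6:0 ⇒ 10.
Leveled (K@1, J@2, L@4, M@1): w1:7  w2:6  w3:6  w4:6  w5:4  w6:4 ⇒ 7.
Reduction 10 − 7 = 3.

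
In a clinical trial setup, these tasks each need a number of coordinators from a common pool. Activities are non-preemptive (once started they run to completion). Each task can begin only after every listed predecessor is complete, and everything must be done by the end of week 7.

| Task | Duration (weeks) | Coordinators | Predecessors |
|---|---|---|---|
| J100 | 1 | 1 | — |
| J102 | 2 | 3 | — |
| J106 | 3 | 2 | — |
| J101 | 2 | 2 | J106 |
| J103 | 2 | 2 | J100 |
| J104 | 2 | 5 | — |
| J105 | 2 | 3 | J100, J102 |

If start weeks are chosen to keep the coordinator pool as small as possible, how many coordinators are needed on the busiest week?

7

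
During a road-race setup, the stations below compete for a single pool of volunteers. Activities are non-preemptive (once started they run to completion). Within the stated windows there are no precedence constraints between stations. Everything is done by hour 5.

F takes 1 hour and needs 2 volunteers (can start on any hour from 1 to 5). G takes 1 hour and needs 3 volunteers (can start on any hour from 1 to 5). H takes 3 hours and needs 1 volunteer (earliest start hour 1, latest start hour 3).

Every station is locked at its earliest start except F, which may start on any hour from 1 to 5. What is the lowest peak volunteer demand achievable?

4

F@1: h1:6  h2:1  h3:1  h4:0  h5:0 → peak 6
F@2: h1:4  h2:3  h3:1  h4:0  h5:0 → peak 4
F@3: h1:4  h2:1  h3:3  h4:0  h5:0 → peak 4
F@4: h1:4  h2:1  h3:1  h4:2  h5:0 → peak 4
F@5: h1:4  h2:1  h3:1  h4:0  h5:2 → peak 4
Best is F@2, peak 4.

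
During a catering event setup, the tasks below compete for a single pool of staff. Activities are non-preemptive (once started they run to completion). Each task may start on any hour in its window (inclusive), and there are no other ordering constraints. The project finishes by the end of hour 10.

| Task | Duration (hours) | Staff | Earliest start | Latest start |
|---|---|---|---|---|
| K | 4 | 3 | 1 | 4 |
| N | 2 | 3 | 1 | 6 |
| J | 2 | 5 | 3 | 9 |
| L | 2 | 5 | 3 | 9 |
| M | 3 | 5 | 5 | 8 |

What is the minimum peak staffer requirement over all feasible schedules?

Early-start (K@1, N@1, J@3, L@3, M@5) gives peak 13: h1:6  h2:6  h3:13  h4:13  h5:5  h6:5  h7:5  h8:0  h9:0  h10:0.
Shift L→5, M→7.
Schedule K@1, N@1, J@3, L@5, M@7: h1:6  h2:6  h3:8  h4:8  h5:5  h6:5  h7:5  h8:5  h9:5  h10:0 — peak 8.

8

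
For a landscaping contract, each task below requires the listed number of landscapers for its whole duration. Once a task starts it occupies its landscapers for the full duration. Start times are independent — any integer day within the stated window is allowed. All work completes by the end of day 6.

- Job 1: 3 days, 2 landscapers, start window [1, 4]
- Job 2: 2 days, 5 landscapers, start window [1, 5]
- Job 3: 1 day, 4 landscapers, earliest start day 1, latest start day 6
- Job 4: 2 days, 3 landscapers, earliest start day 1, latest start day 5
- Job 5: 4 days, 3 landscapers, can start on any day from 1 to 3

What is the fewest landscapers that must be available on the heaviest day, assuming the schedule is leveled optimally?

Early-start (Job 1@1, Job 2@1, Job 3@1, Job 4@1, Job 5@1) gives peak 17: d1:17  d2:13  d3:5  d4:3  d5:0  d6:0.
Shift Job 3→4, Job 4→5, Job 5→3.
Schedule Job 1@1, Job 2@1, Job 3@4, Job 4@5, Job 5@3: d1:7  d2:7  d3:5  d4:7  d5:6  d6:6 — peak 7.
Total landscaper-days = 38 over 6 days ⇒ peak ≥ ⌈38/6⌉ = 7, so 7 is optimal.

7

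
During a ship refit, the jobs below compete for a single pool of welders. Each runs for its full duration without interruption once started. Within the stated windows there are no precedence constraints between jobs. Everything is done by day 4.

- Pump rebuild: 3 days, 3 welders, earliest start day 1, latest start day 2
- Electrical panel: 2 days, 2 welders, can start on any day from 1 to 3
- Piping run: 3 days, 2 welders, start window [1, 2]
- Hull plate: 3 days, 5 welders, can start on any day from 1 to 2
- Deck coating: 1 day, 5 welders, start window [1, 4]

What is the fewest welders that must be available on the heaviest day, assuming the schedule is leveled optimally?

Early-start (Pump rebuild@1, Electrical panel@1, Piping run@1, Hull plate@1, Deck coating@1) gives peak 17: d1:17  d2:12  d3:10  d4:0.
Shift Deck coating→4.
Schedule Pump rebuild@1, Electrical panel@1, Piping run@1, Hull plate@1, Deck coating@4: d1:12  d2:12  d3:10  d4:5 — peak 12.

12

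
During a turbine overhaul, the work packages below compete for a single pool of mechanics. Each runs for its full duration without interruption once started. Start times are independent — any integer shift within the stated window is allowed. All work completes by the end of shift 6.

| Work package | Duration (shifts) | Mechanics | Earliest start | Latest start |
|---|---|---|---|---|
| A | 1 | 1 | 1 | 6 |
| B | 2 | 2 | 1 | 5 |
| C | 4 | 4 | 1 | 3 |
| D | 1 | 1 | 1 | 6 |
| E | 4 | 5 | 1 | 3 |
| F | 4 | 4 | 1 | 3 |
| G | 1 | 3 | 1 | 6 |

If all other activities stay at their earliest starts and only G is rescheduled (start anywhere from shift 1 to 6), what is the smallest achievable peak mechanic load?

G@1: s1:20  s2:15  s3:13  s4:13  s5:0  s6:0 → peak 20
G@2: s1:17  s2:18  s3:13  s4:13  s5:0  s6:0 → peak 18
G@3: s1:17  s2:15  s3:16  s4:13  s5:0  s6:0 → peak 17
G@4: s1:17  s2:15  s3:13  s4:16  s5:0  s6:0 → peak 17
G@5: s1:17  s2:15  s3:13  s4:13  s5:3  s6:0 → peak 17
G@6: s1:17  s2:15  s3:13  s4:13  s5:0  s6:3 → peak 17
Best is G@3, peak 17.

17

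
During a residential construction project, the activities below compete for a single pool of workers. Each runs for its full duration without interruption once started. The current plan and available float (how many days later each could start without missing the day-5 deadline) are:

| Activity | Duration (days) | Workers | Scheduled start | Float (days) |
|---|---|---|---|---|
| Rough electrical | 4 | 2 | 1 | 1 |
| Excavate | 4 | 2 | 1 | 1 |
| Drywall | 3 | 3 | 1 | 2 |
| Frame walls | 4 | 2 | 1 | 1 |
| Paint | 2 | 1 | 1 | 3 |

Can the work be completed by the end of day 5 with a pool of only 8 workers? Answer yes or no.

The minimum achievable peak is 9; 8 < 9, so no feasible schedule stays within the cap.

no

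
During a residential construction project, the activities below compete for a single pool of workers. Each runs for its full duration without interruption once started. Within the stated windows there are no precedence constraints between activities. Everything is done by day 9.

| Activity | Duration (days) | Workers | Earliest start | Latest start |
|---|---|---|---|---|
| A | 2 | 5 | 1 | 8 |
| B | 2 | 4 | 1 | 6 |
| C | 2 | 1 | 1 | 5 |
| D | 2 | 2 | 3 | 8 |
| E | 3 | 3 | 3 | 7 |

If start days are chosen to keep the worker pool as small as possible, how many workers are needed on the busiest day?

5

Early-start (A@1, B@1, C@1, D@3, E@3) gives peak 10: d1:10  d2:10  d3:5  d4:5  d5:3  d6:0  d7:0  d8:0  d9:0.
Shift B→3, C→3, D→5, E→5.
Schedule A@1, B@3, C@3, D@5, E@5: d1:5  d2:5  d3:5  d4:5  d5:5  d6:5  d7:3  d8:0  d9:0 — peak 5.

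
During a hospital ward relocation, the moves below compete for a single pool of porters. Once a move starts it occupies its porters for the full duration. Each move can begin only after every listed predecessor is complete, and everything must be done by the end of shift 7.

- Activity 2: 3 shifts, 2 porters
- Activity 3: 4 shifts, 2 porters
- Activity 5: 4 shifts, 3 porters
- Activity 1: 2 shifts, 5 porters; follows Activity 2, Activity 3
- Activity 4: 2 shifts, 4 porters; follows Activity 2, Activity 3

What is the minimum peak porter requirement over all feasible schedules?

9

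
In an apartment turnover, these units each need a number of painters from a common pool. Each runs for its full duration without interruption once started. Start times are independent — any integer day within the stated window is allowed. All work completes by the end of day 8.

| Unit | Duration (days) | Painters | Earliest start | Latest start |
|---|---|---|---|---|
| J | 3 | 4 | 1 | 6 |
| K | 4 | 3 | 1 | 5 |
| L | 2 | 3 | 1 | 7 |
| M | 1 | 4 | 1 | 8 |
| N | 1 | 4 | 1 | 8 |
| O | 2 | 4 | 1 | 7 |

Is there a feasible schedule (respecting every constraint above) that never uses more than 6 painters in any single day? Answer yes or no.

no

The minimum achievable peak is 7; 6 < 7, so no feasible schedule stays within the cap.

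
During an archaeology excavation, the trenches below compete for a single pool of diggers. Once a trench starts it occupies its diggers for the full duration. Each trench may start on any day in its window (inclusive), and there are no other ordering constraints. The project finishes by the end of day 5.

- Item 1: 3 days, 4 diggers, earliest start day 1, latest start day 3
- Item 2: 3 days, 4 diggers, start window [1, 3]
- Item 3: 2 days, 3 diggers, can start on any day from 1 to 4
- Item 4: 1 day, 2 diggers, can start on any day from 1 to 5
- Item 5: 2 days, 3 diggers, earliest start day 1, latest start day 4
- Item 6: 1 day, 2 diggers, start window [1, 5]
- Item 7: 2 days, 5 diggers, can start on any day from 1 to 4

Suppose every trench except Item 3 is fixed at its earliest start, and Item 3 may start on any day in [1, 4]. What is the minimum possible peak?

Item 3@1: d1:23  d2:19  d3:8  d4:0  d5:0 → peak 23
Item 3@2: d1:20  d2:19  d3:11  d4:0  d5:0 → peak 20
Item 3@3: d1:20  d2:16  d3:11  d4:3  d5:0 → peak 20
Item 3@4: d1:20  d2:16  d3:8  d4:3  d5:3 → peak 20
Best is Item 3@2, peak 20.

20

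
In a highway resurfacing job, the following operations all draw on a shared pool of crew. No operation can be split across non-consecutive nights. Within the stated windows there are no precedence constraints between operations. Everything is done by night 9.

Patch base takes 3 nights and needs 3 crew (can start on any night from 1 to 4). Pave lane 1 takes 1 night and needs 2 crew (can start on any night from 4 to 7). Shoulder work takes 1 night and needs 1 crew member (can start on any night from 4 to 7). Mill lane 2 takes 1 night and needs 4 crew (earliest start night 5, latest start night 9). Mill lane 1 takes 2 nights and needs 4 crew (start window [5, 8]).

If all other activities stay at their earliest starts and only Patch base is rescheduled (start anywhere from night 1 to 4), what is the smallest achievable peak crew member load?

8

Patch base@1: n1:3  n2:3  n3:3  n4:3  n5:8  n6:4  n7:0  n8:0  n9:0 → peak 8
Patch base@2: n1:0  n2:3  n3:3  n4:6  n5:8  n6:4  n7:0  n8:0  n9:0 → peak 8
Patch base@3: n1:0  n2:0  n3:3  n4:6  n5:11  n6:4  n7:0  n8:0  n9:0 → peak 11
Patch base@4: n1:0  n2:0  n3:0  n4:6  n5:11  n6:7  n7:0  n8:0  n9:0 → peak 11
Best is Patch base@1, peak 8.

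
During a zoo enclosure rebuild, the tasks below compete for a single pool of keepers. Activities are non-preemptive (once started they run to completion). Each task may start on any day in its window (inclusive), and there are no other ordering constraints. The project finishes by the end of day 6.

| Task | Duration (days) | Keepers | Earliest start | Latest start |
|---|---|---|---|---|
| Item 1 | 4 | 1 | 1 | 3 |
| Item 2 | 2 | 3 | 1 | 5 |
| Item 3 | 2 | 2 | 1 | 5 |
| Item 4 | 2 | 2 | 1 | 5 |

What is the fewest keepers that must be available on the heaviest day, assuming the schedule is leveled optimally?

3

Early-start (Item 1@1, Item 2@1, Item 3@1, Item 4@1) gives peak 8: d1:8  d2:8  d3:1  d4:1  d5:0  d6:0.
Shift Item 2→5, Item 4→3.
Schedule Item 1@1, Item 2@5, Item 3@1, Item 4@3: d1:3  d2:3  d3:3  d4:3  d5:3  d6:3 — peak 3.
Total keeper-days = 18 over 6 days ⇒ peak ≥ ⌈18/6⌉ = 3, so 3 is optimal.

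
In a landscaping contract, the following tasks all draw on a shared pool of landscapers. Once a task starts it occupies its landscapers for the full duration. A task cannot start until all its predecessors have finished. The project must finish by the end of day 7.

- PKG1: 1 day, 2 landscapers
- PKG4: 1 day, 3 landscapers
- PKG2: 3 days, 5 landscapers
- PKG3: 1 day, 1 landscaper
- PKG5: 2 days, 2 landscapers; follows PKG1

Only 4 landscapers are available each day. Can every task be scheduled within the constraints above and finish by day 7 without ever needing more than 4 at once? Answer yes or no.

The minimum achievable peak is 5; 4 < 5, so no feasible schedule stays within the cap.

no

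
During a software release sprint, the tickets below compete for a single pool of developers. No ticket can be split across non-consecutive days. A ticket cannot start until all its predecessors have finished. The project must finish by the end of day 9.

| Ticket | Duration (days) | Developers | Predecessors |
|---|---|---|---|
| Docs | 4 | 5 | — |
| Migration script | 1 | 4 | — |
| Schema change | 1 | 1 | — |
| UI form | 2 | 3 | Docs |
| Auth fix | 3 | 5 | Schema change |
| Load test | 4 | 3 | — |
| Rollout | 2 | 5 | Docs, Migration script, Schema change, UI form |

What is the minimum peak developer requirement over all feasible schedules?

Early-start (Docs@1, Migration script@1, Schema change@1, UI form@5, Auth fix@2, Load test@1, Rollout@7) gives peak 13: d1:13  d2:13  d3:13  d4:13  d5:3  d6:3  d7:5  d8:5  d9:0.
Shift Schema change→2, UI form→6, Auth fix→5, Load test→2, Rollout→8.
Schedule Docs@1, Migration script@1, Schema change@2, UI form@6, Auth fix@5, Load test@2, Rollout@8: d1:9  d2:9  d3:8  d4:8  d5:8  d6:8  d7:8  d8:5  d9:5 — peak 9.

9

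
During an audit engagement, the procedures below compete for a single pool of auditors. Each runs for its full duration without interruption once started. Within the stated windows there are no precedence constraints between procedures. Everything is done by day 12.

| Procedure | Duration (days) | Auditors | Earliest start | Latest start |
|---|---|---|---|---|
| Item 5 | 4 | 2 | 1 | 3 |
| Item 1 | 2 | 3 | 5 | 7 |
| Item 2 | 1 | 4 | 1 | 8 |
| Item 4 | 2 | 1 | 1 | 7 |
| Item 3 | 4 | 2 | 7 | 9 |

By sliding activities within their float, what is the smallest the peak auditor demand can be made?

4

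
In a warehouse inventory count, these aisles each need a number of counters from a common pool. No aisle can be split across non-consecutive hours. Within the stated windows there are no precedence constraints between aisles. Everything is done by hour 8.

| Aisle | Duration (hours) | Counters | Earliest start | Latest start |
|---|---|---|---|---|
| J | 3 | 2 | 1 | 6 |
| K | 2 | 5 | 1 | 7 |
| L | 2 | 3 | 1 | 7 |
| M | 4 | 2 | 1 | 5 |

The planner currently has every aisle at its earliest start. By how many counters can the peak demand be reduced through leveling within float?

7

Early-start peak: h1:12  h2:12  h3:4  h4:2  h5:0  h6:0  h7:0  h8:0 ⇒ 12.
Leveled (J@1, K@5, L@7, M@1): h1:4  h2:4  h3:4  h4:2  h5:5  h6:5  h7:3  h8:3 ⇒ 5.
Reduction 12 − 5 = 7.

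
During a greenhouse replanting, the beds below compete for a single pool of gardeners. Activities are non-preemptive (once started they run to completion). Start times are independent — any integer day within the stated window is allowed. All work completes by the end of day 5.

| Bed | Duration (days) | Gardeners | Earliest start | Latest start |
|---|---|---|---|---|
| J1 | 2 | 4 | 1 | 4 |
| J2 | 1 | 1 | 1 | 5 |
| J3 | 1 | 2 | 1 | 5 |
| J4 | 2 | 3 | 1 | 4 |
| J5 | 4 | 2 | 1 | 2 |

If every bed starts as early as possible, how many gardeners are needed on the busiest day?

Early-start schedule: J1@1, J2@1, J3@1, J4@1, J5@1.
Load per day: day 1: 12, day 2: 9, day 3: 2, day 4: 2, day 5: 0.
Peak is 12.

12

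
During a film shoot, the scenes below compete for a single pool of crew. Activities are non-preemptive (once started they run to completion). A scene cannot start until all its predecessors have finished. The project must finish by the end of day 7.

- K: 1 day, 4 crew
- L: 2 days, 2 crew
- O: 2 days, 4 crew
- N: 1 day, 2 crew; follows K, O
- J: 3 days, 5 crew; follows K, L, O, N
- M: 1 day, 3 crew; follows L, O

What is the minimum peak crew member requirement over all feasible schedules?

6

Early-start (K@1, L@1, O@1, N@3, J@4, M@3) gives peak 10: d1:10  d2:6  d3:5  d4:5  d5:5  d6:5  d7:0.
Shift O→2, N→4, J→5, M→4.
Schedule K@1, L@1, O@2, N@4, J@5, M@4: d1:6  d2:6  d3:4  d4:5  d5:5  d6:5  d7:5 — peak 6.
Total crew member-days = 36 over 7 days ⇒ peak ≥ ⌈36/7⌉ = 6, so 6 is optimal.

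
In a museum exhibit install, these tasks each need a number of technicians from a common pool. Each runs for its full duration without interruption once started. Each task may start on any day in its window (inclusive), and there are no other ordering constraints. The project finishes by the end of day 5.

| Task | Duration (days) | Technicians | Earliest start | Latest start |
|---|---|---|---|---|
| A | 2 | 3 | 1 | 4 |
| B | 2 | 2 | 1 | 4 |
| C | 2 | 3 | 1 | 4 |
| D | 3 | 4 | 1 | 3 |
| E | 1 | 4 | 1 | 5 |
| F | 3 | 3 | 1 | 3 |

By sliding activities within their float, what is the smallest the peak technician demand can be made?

9

Early-start (A@1, B@1, C@1, D@1, E@1, F@1) gives peak 19: d1:19  d2:15  d3:7  d4:0  d5:0.
Shift B→3, D→3, E→5.
Schedule A@1, B@3, C@1, D@3, E@5, F@1: d1:9  d2:9  d3:9  d4:6  d5:8 — peak 9.
Total technician-days = 41 over 5 days ⇒ peak ≥ ⌈41/5⌉ = 9, so 9 is optimal.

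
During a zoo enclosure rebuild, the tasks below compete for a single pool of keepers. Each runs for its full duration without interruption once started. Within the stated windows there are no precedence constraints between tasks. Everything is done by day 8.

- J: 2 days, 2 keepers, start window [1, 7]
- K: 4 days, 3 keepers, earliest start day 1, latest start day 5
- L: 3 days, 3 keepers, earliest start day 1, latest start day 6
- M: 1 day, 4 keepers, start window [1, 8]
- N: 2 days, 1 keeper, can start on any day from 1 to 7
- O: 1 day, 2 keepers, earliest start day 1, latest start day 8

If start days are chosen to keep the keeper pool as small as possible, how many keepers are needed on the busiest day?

Early-start (J@1, K@1, L@1, M@1, N@1, O@1) gives peak 15: d1:15  d2:9  d3:6  d4:3  d5:0  d6:0  d7:0  d8:0.
Shift L→5, M→8, N→3, O→5.
Schedule J@1, K@1, L@5, M@8, N@3, O@5: d1:5  d2:5  d3:4  d4:4  d5:5  d6:3  d7:3  d8:4 — peak 5.
Total keeper-days = 33 over 8 days ⇒ peak ≥ ⌈33/8⌉ = 5, so 5 is optimal.

5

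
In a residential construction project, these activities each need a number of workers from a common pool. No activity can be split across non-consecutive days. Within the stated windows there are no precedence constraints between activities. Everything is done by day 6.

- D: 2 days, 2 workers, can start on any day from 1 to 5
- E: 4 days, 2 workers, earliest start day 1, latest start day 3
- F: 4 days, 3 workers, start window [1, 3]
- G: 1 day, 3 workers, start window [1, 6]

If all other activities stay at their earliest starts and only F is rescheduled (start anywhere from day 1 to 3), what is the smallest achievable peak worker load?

7

F@1: d1:10  d2:7  d3:5  d4:5  d5:0  d6:0 → peak 10
F@2: d1:7  d2:7  d3:5  d4:5  d5:3  d6:0 → peak 7
F@3: d1:7  d2:4  d3:5  d4:5  d5:3  d6:3 → peak 7
Best is F@2, peak 7.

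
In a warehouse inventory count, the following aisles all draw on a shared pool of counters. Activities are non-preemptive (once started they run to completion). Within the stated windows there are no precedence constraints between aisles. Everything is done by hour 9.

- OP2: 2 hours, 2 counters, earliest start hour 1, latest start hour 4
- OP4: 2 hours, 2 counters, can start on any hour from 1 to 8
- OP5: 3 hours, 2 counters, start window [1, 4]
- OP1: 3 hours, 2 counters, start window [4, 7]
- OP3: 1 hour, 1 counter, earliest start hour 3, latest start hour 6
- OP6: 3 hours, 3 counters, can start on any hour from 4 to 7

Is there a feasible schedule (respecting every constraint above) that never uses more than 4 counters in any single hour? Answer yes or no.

yes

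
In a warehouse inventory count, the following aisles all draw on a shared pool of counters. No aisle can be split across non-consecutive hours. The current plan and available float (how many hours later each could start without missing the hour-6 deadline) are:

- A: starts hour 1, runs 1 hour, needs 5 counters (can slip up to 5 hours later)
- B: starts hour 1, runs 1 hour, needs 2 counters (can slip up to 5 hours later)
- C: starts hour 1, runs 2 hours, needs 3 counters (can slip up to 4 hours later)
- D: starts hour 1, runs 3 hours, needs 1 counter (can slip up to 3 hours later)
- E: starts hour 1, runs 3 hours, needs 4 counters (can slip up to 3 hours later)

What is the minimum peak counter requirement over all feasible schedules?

Early-start (A@1, B@1, C@1, D@1, E@1) gives peak 15: h1:15  h2:8  h3:5  h4:0  h5:0  h6:0.
Shift B→2, C→2, D→3, E→4.
Schedule A@1, B@2, C@2, D@3, E@4: h1:5  h2:5  h3:4  h4:5  h5:5  h6:4 — peak 5.
Total counter-hours = 28 over 6 hours ⇒ peak ≥ ⌈28/6⌉ = 5, so 5 is optimal.

5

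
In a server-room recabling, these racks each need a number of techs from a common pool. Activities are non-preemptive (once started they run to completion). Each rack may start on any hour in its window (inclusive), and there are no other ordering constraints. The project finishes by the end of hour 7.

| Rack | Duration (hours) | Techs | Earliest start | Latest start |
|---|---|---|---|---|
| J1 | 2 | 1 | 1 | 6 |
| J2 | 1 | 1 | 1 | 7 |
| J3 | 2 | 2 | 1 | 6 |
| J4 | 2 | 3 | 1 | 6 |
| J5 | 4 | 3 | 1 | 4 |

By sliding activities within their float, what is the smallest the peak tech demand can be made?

5

Early-start (J1@1, J2@1, J3@1, J4@1, J5@1) gives peak 10: h1:10  h2:9  h3:3  h4:3  h5:0  h6:0  h7:0.
Shift J3→3, J5→3.
Schedule J1@1, J2@1, J3@3, J4@1, J5@3: h1:5  h2:4  h3:5  h4:5  h5:3  h6:3  h7:0 — peak 5.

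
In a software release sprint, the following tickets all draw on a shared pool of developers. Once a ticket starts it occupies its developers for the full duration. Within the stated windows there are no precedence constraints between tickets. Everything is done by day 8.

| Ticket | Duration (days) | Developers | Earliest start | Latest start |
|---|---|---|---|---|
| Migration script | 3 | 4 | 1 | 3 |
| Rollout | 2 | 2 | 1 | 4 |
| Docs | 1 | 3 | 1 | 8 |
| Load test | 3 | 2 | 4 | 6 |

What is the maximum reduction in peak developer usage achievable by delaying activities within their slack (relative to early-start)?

Early-start peak: d1:9  d2:6  d3:4  d4:2  d5:2  d6:2  d7:0  d8:0 ⇒ 9.
Leveled (Migration script@1, Rollout@4, Docs@7, Load test@4): d1:4  d2:4  d3:4  d4:4  d5:4  d6:2  d7:3  d8:0 ⇒ 4.
Reduction 9 − 4 = 5.

5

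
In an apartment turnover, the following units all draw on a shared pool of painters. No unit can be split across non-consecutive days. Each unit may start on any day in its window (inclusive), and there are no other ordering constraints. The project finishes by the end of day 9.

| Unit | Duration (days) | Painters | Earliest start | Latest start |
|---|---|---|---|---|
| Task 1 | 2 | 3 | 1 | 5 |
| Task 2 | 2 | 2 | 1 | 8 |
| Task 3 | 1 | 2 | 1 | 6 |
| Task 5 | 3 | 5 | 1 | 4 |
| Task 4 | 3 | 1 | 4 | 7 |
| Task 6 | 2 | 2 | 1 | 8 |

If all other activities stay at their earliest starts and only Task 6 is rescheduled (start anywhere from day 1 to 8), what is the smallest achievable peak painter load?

Task 6@1: d1:14  d2:12  d3:5  d4:1  d5:1  d6:1  d7:0  d8:0  d9:0 → peak 14
Task 6@2: d1:12  d2:12  d3:7  d4:1  d5:1  d6:1  d7:0  d8:0  d9:0 → peak 12
Task 6@3: d1:12  d2:10  d3:7  d4:3  d5:1  d6:1  d7:0  d8:0  d9:0 → peak 12
Task 6@4: d1:12  d2:10  d3:5  d4:3  d5:3  d6:1  d7:0  d8:0  d9:0 → peak 12
Task 6@5: d1:12  d2:10  d3:5  d4:1  d5:3  d6:3  d7:0  d8:0  d9:0 → peak 12
Task 6@6: d1:12  d2:10  d3:5  d4:1  d5:1  d6:3  d7:2  d8:0  d9:0 → peak 12
Task 6@7: d1:12  d2:10  d3:5  d4:1  d5:1  d6:1  d7:2  d8:2  d9:0 → peak 12
Task 6@8: d1:12  d2:10  d3:5  d4:1  d5:1  d6:1  d7:0  d8:2  d9:2 → peak 12
Best is Task 6@2, peak 12.

12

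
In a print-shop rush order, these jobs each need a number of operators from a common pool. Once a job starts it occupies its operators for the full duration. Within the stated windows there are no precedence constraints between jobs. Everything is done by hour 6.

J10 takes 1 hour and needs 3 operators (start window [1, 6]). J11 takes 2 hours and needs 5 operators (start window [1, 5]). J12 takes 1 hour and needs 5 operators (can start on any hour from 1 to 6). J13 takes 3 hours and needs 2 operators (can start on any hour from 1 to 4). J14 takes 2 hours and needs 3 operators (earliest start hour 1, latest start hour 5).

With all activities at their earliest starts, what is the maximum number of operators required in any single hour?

Early-start schedule: J10@1, J11@1, J12@1, J13@1, J14@1.
Load per hour: hour 1: 18, hour 2: 10, hour 3: 2, hour 4: 0, hour 5: 0, hour 6: 0.
Peak is 18.

18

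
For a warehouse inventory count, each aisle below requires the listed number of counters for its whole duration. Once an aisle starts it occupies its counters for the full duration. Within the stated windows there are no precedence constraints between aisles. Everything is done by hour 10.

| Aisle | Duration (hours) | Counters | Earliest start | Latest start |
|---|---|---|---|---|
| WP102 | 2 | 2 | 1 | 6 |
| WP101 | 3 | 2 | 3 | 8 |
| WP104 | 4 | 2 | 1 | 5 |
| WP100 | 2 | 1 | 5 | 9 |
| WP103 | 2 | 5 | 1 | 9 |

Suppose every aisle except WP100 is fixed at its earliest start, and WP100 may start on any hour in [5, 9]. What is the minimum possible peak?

9

WP100@5: h1:9  h2:9  h3:4  h4:4  h5:3  h6:1  h7:0  h8:0  h9:0  h10:0 → peak 9
WP100@6: h1:9  h2:9  h3:4  h4:4  h5:2  h6:1  h7:1  h8:0  h9:0  h10:0 → peak 9
WP100@7: h1:9  h2:9  h3:4  h4:4  h5:2  h6:0  h7:1  h8:1  h9:0  h10:0 → peak 9
WP100@8: h1:9  h2:9  h3:4  h4:4  h5:2  h6:0  h7:0  h8:1  h9:1  h10:0 → peak 9
WP100@9: h1:9  h2:9  h3:4  h4:4  h5:2  h6:0  h7:0  h8:0  h9:1  h10:1 → peak 9
Best is WP100@5, peak 9.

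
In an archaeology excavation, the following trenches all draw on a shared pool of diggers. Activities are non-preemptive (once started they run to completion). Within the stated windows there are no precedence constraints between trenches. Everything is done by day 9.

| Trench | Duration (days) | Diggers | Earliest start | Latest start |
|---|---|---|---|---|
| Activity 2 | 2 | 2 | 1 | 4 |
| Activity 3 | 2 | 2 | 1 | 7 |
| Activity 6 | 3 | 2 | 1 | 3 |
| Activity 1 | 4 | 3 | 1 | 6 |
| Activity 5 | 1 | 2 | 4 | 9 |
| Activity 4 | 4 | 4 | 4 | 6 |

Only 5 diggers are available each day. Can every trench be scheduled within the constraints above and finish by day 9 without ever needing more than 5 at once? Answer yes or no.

no

The minimum achievable peak is 6; 5 < 6, so no feasible schedule stays within the cap.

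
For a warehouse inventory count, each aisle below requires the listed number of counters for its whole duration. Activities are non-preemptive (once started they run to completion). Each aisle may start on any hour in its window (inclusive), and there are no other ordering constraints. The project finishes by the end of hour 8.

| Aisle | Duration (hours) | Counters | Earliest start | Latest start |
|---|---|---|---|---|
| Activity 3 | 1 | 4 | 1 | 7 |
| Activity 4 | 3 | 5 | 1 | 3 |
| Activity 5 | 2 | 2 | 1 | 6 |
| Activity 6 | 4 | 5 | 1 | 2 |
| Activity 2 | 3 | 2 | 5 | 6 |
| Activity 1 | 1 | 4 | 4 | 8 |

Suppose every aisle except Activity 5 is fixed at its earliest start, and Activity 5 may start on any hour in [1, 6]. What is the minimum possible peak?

Activity 5@1: h1:16  h2:12  h3:10  h4:9  h5:2  h6:2  h7:2  h8:0 → peak 16
Activity 5@2: h1:14  h2:12  h3:12  h4:9  h5:2  h6:2  h7:2  h8:0 → peak 14
Activity 5@3: h1:14  h2:10  h3:12  h4:11  h5:2  h6:2  h7:2  h8:0 → peak 14
Activity 5@4: h1:14  h2:10  h3:10  h4:11  h5:4  h6:2  h7:2  h8:0 → peak 14
Activity 5@5: h1:14  h2:10  h3:10  h4:9  h5:4  h6:4  h7:2  h8:0 → peak 14
Activity 5@6: h1:14  h2:10  h3:10  h4:9  h5:2  h6:4  h7:4  h8:0 → peak 14
Best is Activity 5@2, peak 14.

14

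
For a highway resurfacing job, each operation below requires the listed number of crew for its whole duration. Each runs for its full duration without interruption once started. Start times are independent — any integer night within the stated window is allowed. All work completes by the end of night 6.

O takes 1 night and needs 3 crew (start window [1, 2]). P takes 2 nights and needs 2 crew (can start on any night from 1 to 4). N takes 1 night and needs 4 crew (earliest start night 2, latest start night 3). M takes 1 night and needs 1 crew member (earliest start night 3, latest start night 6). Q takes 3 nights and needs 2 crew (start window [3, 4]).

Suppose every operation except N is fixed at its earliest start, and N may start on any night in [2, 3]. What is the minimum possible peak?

N@2: n1:5  n2:6  n3:3  n4:2  n5:2  n6:0 → peak 6
N@3: n1:5  n2:2  n3:7  n4:2  n5:2  n6:0 → peak 7
Best is N@2, peak 6.

6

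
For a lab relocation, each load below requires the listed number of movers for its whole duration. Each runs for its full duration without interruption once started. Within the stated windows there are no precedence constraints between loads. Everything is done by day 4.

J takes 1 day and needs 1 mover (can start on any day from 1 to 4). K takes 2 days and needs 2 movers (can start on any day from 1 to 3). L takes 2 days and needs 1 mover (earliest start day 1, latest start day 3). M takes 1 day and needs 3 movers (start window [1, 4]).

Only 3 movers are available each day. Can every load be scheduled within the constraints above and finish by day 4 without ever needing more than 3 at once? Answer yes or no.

Schedule J@1, K@1, L@2, M@4: d1:3  d2:3  d3:1  d4:3 — peak 3 ≤ 3.

yes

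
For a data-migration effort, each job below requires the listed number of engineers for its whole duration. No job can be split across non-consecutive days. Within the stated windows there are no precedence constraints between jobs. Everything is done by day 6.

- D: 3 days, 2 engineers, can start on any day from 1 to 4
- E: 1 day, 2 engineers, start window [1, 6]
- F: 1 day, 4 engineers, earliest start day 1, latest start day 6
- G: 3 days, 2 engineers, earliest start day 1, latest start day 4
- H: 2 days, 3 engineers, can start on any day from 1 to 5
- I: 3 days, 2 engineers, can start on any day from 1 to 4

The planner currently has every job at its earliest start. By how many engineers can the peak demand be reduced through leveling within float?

Early-start peak: d1:15  d2:9  d3:6  d4:0  d5:0  d6:0 ⇒ 15.
Leveled (D@1, E@1, F@4, G@1, H@5, I@2): d1:6  d2:6  d3:6  d4:6  d5:3  d6:3 ⇒ 6.
Reduction 15 − 6 = 9.

9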